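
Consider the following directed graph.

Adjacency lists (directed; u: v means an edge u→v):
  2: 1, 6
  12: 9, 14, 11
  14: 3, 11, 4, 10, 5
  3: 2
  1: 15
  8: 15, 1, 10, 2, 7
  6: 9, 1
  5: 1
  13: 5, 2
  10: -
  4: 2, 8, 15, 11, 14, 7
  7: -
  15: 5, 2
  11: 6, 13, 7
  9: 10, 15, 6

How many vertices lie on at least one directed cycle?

8

A vertex is on a directed cycle iff it belongs to a strongly connected component of size ≥ 2 (or has a self-loop).
The vertices on cycles are {1, 2, 4, 5, 6, 9, 14, 15} — 8 in total.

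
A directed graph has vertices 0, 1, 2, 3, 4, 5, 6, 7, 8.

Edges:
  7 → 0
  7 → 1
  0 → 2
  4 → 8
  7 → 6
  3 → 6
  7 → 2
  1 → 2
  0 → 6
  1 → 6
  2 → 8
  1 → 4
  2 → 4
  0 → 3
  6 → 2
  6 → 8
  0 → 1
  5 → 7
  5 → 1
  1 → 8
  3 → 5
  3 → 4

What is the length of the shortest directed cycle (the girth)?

4

For each vertex v, BFS finds the shortest path from v back to v.
The shortest such closed walk is 0 → 3 → 5 → 7 → 0, length 4.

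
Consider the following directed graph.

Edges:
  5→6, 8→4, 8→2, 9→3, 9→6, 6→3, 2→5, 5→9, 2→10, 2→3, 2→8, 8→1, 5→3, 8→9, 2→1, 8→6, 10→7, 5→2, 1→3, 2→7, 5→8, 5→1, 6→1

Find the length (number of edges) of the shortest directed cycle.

For each vertex v, BFS finds the shortest path from v back to v.
The shortest such closed walk is 2 → 5 → 2, length 2.

2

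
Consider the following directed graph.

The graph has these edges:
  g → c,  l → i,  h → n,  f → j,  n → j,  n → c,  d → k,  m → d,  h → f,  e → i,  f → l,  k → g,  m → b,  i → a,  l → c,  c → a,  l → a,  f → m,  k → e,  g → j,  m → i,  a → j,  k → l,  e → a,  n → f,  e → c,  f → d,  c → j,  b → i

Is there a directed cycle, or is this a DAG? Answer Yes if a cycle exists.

No

DFS with white/gray/black marking, starting from f:
f gray
  j gray
  j black
  l gray
    i gray
      a gray
        a→j: j black — skip
      a black
    i black
    c gray
      c→j: j black — skip
      c→a: a black — skip
    c black
    l→a: a black — skip
  l black
  d gray
    k gray
      g gray
        g→c: c black — skip
        g→j: j black — skip
      g black
      e gray
        e→i: i black — skip
        e→c: c black — skip
        e→a: a black — skip
      e black
      k→l: l black — skip
    k black
  d black
  m gray
    m→i: i black — skip
    b gray
      b→i: i black — skip
    b black
    m→d: d black — skip
  m black
f black
h gray
  h→f: f black — skip
  n gray
    n→j: j black — skip
    n→f: f black — skip
    n→c: c black — skip
  n black
h black
Every edge goes to a white or black vertex — no back edge, so the graph is acyclic.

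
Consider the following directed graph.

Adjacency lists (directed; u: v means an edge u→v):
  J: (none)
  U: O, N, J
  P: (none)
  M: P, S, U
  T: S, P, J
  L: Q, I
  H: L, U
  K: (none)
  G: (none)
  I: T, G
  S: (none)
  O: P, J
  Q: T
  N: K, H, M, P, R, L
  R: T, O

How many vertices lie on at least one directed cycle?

4

A vertex is on a directed cycle iff it belongs to a strongly connected component of size ≥ 2 (or has a self-loop).
The vertices on cycles are {H, M, N, U} — 4 in total.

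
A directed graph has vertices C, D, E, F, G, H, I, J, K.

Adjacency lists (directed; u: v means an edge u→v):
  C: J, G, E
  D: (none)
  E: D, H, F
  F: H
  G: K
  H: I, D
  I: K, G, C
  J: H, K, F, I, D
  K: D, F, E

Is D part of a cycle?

No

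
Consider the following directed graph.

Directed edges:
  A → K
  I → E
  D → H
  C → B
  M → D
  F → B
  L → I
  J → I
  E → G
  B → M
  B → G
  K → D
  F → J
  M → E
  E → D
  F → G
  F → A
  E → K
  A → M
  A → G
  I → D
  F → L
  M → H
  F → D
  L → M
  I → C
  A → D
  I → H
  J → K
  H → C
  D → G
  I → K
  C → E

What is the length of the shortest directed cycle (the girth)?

4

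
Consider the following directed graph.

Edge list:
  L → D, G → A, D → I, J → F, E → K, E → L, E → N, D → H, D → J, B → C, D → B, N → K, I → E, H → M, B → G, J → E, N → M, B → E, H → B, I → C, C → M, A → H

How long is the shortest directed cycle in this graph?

4

For each vertex v, BFS finds the shortest path from v back to v.
The shortest such closed walk is D → B → E → L → D, length 4.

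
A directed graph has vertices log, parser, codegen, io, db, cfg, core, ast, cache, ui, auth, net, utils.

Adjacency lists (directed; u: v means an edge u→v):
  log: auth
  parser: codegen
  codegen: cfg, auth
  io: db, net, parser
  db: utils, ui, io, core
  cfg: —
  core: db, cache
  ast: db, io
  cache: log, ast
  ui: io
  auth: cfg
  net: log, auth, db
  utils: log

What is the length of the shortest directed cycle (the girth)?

2

For each vertex v, BFS finds the shortest path from v back to v.
The shortest such closed walk is db → io → db, length 2.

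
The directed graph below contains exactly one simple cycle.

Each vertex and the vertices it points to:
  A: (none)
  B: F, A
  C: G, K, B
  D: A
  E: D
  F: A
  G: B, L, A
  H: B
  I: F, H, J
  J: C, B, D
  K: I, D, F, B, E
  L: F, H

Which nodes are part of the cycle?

DFS with gray/black marking from C:
C gray
  G gray
    B gray
      F gray
        A gray
        A black
      F black
      B→A: A black — skip
    B black
    L gray
      L→F: F black — skip
      H gray
        H→B: B black — skip
      H black
    L black
    G→A: A black — skip
  G black
  K gray
    I gray
      I→F: F black — skip
      I→H: H black — skip
      J gray
        J→C: C is gray → back edge
Back edge closes the cycle C → K → I → J → C; its vertices are {C, I, J, K}.

C, I, J, K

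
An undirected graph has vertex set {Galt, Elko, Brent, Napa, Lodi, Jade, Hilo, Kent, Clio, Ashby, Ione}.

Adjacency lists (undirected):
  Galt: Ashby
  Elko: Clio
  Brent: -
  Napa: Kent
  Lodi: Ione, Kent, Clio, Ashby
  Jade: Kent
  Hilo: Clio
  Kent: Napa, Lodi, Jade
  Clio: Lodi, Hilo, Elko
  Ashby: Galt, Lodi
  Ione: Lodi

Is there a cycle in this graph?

No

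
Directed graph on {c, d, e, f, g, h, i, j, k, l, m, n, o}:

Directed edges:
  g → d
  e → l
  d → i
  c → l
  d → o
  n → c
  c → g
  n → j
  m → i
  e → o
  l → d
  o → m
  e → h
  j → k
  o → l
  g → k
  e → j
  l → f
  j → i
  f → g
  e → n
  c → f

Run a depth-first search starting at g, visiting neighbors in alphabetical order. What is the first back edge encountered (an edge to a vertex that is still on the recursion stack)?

l→d

DFS from g (visiting neighbors in alphabetical order); mark gray on enter, black on exit:
g gray
  d gray
    i gray
    i black
    o gray
      l gray
        l→d: d is gray → back edge
First back edge: l → d.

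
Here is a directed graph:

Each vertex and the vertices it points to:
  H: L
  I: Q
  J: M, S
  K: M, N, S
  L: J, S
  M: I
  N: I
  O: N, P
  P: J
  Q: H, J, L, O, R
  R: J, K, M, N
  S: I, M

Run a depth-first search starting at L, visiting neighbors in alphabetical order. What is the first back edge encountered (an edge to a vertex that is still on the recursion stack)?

DFS from L (visiting neighbors in alphabetical order); mark gray on enter, black on exit:
L gray
  J gray
    M gray
      I gray
        Q gray
          H gray
            H→L: L is gray → back edge
First back edge: H → L.

H→L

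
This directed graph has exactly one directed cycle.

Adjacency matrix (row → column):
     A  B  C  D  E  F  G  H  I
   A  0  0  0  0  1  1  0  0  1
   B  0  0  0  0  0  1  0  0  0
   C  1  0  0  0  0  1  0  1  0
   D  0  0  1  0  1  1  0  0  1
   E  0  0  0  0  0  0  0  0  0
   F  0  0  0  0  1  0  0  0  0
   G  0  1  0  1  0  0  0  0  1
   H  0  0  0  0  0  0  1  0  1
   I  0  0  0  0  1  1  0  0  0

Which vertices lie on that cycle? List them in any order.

C, D, G, H

DFS with gray/black marking from C:
C gray
  H gray
    I gray
      F gray
        E gray
        E black
      F black
      I→E: E black — skip
    I black
    G gray
      B gray
        B→F: F black — skip
      B black
      D gray
        D→F: F black — skip
        D→I: I black — skip
        D→E: E black — skip
        D→C: C is gray → back edge
Back edge closes the cycle C → H → G → D → C; its vertices are {C, D, G, H}.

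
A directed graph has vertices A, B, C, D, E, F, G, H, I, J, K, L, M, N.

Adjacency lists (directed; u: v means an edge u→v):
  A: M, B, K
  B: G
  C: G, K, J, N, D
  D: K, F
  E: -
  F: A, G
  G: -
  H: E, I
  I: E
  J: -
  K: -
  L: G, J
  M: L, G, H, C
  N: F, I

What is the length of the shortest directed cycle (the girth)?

For each vertex v, BFS finds the shortest path from v back to v.
The shortest such closed walk is A → M → C → D → F → A, length 5.

5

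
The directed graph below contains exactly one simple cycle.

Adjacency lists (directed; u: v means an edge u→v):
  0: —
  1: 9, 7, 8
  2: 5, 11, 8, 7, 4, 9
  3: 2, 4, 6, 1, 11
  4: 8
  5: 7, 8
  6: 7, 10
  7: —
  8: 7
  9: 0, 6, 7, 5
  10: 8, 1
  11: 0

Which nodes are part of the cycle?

DFS with gray/black marking from 1:
1 gray
  9 gray
    0 gray
    0 black
    6 gray
      7 gray
      7 black
      10 gray
        8 gray
          8→7: 7 black — skip
        8 black
        10→1: 1 is gray → back edge
Back edge closes the cycle 1 → 9 → 6 → 10 → 1; its vertices are {1, 6, 9, 10}.

1, 6, 9, 10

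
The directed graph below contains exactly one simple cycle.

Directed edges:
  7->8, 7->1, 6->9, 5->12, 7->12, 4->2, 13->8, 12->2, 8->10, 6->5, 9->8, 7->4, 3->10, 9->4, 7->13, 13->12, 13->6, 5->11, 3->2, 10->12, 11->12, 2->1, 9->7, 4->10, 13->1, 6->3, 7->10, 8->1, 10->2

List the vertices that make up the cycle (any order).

DFS with gray/black marking from 6:
6 gray
  3 gray
    2 gray
      1 gray
      1 black
    2 black
    10 gray
      12 gray
        12→2: 2 black — skip
      12 black
      10→2: 2 black — skip
    10 black
  3 black
  5 gray
    5→12: 12 black — skip
    11 gray
      11→12: 12 black — skip
    11 black
  5 black
  9 gray
    4 gray
      4→2: 2 black — skip
      4→10: 10 black — skip
    4 black
    7 gray
      7→1: 1 black — skip
      8 gray
        8→10: 10 black — skip
        8→1: 1 black — skip
      8 black
      13 gray
        13→1: 1 black — skip
        13→8: 8 black — skip
        13→6: 6 is gray → back edge
Back edge closes the cycle 6 → 9 → 7 → 13 → 6; its vertices are {6, 7, 9, 13}.

6, 7, 9, 13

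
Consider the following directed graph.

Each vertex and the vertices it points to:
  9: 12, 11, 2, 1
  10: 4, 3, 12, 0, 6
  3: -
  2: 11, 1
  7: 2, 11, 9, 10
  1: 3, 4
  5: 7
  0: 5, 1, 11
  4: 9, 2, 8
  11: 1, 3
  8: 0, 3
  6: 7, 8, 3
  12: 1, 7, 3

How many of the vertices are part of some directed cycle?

A vertex is on a directed cycle iff it belongs to a strongly connected component of size ≥ 2 (or has a self-loop).
The vertices on cycles are {0, 1, 2, 4, 5, 6, 7, 8, 9, 10, 11, 12} — 12 in total.

12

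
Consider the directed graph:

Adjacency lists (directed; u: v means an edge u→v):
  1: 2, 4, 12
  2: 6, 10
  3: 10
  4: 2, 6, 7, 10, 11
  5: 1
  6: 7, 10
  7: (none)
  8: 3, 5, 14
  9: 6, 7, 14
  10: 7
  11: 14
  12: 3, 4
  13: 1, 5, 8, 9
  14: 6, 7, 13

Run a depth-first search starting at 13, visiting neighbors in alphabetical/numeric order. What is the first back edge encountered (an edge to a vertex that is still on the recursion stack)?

DFS from 13 (visiting neighbors in alphabetical/numeric order); mark gray on enter, black on exit:
13 gray
  1 gray
    2 gray
      6 gray
        7 gray
        7 black
        10 gray
          10→7: 7 black — skip
        10 black
      6 black
      2→10: 10 black — skip
    2 black
    4 gray
      4→2: 2 black — skip
      4→6: 6 black — skip
      4→7: 7 black — skip
      4→10: 10 black — skip
      11 gray
        14 gray
          14→6: 6 black — skip
          14→7: 7 black — skip
          14→13: 13 is gray → back edge
First back edge: 14 → 13.

14->13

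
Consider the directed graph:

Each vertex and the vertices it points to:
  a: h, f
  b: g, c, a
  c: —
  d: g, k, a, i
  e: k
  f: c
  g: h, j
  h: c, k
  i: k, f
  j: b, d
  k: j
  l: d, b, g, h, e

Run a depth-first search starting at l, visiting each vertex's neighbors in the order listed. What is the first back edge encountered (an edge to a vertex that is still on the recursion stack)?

b→g

DFS from l (visiting each vertex's neighbors in the order listed); mark gray on enter, black on exit:
l gray
  d gray
    g gray
      h gray
        c gray
        c black
        k gray
          j gray
            b gray
              b→g: g is gray → back edge
First back edge: b → g.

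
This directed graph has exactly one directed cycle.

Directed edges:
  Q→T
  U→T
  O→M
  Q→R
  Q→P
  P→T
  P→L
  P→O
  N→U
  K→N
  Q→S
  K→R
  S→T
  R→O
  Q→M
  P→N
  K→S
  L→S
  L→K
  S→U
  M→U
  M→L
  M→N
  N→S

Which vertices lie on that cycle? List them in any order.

K, L, M, O, R

DFS with gray/black marking from M:
M gray
  N gray
    U gray
      T gray
      T black
    U black
    S gray
      S→T: T black — skip
      S→U: U black — skip
    S black
  N black
  L gray
    K gray
      R gray
        O gray
          O→M: M is gray → back edge
Back edge closes the cycle M → L → K → R → O → M; its vertices are {K, L, M, O, R}.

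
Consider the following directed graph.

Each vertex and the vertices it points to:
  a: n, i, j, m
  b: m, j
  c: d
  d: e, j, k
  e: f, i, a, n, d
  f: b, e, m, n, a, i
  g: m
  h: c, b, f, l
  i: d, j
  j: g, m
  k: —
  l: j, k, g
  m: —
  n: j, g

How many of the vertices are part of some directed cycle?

5

A vertex is on a directed cycle iff it belongs to a strongly connected component of size ≥ 2 (or has a self-loop).
The vertices on cycles are {a, d, e, f, i} — 5 in total.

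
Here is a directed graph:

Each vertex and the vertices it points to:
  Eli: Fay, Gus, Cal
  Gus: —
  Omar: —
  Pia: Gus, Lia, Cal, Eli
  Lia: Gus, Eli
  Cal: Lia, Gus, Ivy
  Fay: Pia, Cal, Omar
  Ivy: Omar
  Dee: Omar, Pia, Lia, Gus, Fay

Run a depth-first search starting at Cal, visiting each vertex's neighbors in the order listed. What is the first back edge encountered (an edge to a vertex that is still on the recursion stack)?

Pia→Lia

DFS from Cal (visiting each vertex's neighbors in the order listed); mark gray on enter, black on exit:
Cal gray
  Lia gray
    Gus gray
    Gus black
    Eli gray
      Fay gray
        Pia gray
          Pia→Gus: Gus black — skip
          Pia→Lia: Lia is gray → back edge
First back edge: Pia → Lia.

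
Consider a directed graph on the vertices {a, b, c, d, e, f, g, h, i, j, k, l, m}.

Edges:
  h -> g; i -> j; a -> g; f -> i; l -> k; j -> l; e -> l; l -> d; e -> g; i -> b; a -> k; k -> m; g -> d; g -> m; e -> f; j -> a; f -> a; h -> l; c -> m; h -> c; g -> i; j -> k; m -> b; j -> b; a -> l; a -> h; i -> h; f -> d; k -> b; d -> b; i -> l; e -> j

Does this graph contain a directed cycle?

DFS with white/gray/black marking, starting from h:
h gray
  g gray
    m gray
      b gray
      b black
    m black
    d gray
      d→b: b black — skip
    d black
    i gray
      i→h: h is gray → back edge
Back edge found, so a cycle exists: h → g → i → h.

Yes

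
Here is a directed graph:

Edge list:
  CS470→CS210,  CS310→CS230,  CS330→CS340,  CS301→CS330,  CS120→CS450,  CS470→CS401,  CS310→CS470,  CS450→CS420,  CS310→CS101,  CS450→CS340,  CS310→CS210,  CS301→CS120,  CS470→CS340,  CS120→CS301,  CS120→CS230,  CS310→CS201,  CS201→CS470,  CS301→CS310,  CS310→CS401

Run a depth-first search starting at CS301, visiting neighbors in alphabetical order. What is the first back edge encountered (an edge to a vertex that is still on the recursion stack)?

DFS from CS301 (visiting neighbors in alphabetical order); mark gray on enter, black on exit:
CS301 gray
  CS120 gray
    CS230 gray
    CS230 black
    CS120→CS301: CS301 is gray → back edge
First back edge: CS120 → CS301.

CS120→CS301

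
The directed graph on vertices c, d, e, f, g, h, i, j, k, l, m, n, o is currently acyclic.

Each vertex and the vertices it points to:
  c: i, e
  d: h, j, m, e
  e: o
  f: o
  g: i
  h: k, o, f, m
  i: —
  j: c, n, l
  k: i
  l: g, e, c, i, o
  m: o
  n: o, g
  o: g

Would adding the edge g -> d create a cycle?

Adding g→d creates a cycle iff d can already reach g.
Path from d: d → h → o → g.
So d → … → g → d is a cycle.

Yes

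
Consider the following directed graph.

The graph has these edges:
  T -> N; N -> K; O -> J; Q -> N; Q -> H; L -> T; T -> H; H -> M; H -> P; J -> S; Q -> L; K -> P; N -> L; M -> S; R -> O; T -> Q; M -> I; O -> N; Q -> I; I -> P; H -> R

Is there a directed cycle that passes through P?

No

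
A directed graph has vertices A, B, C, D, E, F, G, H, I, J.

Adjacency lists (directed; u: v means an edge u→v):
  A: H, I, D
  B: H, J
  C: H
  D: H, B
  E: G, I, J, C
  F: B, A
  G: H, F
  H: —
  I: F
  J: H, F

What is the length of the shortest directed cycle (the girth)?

For each vertex v, BFS finds the shortest path from v back to v.
The shortest such closed walk is I → F → A → I, length 3.

3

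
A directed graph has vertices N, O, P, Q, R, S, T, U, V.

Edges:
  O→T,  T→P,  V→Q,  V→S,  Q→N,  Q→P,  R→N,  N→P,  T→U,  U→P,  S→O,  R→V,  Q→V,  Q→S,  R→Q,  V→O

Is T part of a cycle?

T lies on a cycle iff there is a path from T back to itself.
Exploring from T, it never reaches itself; equivalently, its strongly connected component is a singleton.

No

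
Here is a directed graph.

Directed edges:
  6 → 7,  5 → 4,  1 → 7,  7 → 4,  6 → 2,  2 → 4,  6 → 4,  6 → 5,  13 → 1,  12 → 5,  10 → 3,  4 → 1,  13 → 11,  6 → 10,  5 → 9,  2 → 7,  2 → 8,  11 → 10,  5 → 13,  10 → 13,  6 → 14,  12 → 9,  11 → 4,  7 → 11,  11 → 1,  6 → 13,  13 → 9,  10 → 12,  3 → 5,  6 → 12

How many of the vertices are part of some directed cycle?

A vertex is on a directed cycle iff it belongs to a strongly connected component of size ≥ 2 (or has a self-loop).
The vertices on cycles are {1, 3, 4, 5, 7, 10, 11, 12, 13} — 9 in total.

9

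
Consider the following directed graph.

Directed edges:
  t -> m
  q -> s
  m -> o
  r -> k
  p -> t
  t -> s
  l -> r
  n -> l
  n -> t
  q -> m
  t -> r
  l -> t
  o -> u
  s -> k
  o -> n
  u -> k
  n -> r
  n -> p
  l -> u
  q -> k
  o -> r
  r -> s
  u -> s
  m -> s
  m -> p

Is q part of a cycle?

No

q lies on a cycle iff there is a path from q back to itself.
Exploring from q, it never reaches itself; equivalently, its strongly connected component is a singleton.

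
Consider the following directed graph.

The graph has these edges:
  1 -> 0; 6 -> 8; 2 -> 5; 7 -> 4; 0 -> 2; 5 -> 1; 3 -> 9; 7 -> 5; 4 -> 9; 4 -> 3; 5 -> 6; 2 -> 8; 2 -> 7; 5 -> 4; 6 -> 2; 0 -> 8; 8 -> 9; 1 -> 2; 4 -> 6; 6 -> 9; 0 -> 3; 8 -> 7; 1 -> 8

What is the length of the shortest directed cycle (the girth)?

For each vertex v, BFS finds the shortest path from v back to v.
The shortest such closed walk is 5 → 1 → 2 → 5, length 3.

3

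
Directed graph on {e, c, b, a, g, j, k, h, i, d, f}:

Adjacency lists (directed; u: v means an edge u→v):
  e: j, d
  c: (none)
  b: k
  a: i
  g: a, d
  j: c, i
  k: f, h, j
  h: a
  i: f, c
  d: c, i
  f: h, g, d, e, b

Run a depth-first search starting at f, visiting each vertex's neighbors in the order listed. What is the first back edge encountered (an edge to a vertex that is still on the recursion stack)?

i->f

DFS from f (visiting each vertex's neighbors in the order listed); mark gray on enter, black on exit:
f gray
  h gray
    a gray
      i gray
        i→f: f is gray → back edge
First back edge: i → f.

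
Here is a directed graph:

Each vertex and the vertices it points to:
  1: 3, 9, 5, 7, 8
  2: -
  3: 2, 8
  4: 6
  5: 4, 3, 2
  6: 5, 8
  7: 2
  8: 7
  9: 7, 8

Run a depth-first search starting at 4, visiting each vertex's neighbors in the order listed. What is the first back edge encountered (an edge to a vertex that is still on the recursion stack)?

5->4

DFS from 4 (visiting each vertex's neighbors in the order listed); mark gray on enter, black on exit:
4 gray
  6 gray
    5 gray
      5→4: 4 is gray → back edge
First back edge: 5 → 4.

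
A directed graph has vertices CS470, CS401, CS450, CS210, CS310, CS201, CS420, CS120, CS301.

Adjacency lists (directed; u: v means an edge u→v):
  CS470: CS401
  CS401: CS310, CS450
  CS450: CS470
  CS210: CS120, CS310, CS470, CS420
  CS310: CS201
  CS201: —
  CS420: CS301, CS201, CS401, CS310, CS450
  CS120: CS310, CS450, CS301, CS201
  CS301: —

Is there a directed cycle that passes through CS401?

Yes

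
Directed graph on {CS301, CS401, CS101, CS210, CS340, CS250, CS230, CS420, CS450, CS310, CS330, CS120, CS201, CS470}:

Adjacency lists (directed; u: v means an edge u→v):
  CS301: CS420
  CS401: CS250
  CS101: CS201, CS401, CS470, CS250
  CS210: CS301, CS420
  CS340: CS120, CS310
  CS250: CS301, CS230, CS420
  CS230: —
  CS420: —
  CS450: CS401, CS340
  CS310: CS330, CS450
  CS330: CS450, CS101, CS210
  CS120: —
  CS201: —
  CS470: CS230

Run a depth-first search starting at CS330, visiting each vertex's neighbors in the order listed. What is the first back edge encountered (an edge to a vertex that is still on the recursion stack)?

CS310->CS330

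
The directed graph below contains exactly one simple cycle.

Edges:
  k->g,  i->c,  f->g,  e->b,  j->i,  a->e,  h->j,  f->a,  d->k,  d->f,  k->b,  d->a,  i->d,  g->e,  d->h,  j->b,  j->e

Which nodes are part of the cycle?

DFS with gray/black marking from i:
i gray
  d gray
    a gray
      e gray
        b gray
        b black
      e black
    a black
    k gray
      g gray
        g→e: e black — skip
      g black
      k→b: b black — skip
    k black
    h gray
      j gray
        j→e: e black — skip
        j→i: i is gray → back edge
Back edge closes the cycle i → d → h → j → i; its vertices are {d, h, i, j}.

d, h, i, j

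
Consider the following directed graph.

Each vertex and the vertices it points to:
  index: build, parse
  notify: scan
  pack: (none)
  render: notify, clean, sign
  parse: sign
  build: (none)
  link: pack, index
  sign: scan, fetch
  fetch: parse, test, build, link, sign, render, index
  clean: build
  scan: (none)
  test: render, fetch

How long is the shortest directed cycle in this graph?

2

For each vertex v, BFS finds the shortest path from v back to v.
The shortest such closed walk is test → fetch → test, length 2.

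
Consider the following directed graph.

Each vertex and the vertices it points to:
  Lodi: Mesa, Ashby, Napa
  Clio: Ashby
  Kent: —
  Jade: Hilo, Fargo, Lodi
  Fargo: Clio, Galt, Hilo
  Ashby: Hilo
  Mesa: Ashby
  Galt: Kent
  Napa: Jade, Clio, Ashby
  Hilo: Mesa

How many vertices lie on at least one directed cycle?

6

A vertex is on a directed cycle iff it belongs to a strongly connected component of size ≥ 2 (or has a self-loop).
The vertices on cycles are {Hilo, Jade, Lodi, Mesa, Napa, Ashby} — 6 in total.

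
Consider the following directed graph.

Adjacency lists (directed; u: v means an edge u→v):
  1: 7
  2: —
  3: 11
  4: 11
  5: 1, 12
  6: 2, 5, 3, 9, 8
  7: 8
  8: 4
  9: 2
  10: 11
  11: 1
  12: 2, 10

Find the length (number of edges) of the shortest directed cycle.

5

For each vertex v, BFS finds the shortest path from v back to v.
The shortest such closed walk is 1 → 7 → 8 → 4 → 11 → 1, length 5.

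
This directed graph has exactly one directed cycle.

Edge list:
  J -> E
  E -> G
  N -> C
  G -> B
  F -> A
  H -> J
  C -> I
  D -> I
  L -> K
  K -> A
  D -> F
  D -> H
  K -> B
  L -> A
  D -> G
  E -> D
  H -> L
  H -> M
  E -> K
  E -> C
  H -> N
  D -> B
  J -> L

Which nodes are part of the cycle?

DFS with gray/black marking from J:
J gray
  L gray
    A gray
    A black
    K gray
      B gray
      B black
      K→A: A black — skip
    K black
  L black
  E gray
    C gray
      I gray
      I black
    C black
    E→K: K black — skip
    D gray
      G gray
        G→B: B black — skip
      G black
      D→B: B black — skip
      F gray
        F→A: A black — skip
      F black
      D→I: I black — skip
      H gray
        H→J: J is gray → back edge
Back edge closes the cycle J → E → D → H → J; its vertices are {D, E, H, J}.

D, E, H, J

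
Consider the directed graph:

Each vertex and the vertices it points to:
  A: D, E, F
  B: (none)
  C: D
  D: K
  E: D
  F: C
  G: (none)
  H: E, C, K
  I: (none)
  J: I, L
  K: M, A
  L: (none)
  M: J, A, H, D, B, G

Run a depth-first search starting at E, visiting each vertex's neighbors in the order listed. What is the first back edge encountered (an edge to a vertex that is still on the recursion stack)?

A->D

DFS from E (visiting each vertex's neighbors in the order listed); mark gray on enter, black on exit:
E gray
  D gray
    K gray
      M gray
        J gray
          I gray
          I black
          L gray
          L black
        J black
        A gray
          A→D: D is gray → back edge
First back edge: A → D.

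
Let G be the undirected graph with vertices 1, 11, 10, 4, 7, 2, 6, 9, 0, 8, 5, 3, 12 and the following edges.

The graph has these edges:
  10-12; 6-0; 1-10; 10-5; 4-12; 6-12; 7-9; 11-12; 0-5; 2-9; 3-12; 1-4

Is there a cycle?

DFS, tracking each vertex's parent; an edge to a visited non-parent vertex closes a cycle.
Start from 4:
visit 4 (parent –)
  visit 12 (parent 4)
    visit 10 (parent 12)
      visit 1 (parent 10)
        1–4: 4 visited and ≠ parent → cycle
Cycle: 4 – 12 – 10 – 1 – 4.

Yes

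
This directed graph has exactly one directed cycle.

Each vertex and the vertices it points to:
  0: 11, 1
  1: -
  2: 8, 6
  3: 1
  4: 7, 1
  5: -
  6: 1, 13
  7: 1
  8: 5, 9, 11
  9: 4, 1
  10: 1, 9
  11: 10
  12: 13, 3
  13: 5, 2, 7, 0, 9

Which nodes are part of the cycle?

2, 6, 13

DFS with gray/black marking from 13:
13 gray
  5 gray
  5 black
  2 gray
    8 gray
      8→5: 5 black — skip
      9 gray
        4 gray
          7 gray
            1 gray
            1 black
          7 black
          4→1: 1 black — skip
        4 black
        9→1: 1 black — skip
      9 black
      11 gray
        10 gray
          10→1: 1 black — skip
          10→9: 9 black — skip
        10 black
      11 black
    8 black
    6 gray
      6→1: 1 black — skip
      6→13: 13 is gray → back edge
Back edge closes the cycle 13 → 2 → 6 → 13; its vertices are {2, 6, 13}.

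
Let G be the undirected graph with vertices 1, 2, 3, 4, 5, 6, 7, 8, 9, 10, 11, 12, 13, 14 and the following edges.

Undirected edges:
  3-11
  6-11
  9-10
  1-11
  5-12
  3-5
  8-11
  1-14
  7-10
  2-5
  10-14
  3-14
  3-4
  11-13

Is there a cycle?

Yes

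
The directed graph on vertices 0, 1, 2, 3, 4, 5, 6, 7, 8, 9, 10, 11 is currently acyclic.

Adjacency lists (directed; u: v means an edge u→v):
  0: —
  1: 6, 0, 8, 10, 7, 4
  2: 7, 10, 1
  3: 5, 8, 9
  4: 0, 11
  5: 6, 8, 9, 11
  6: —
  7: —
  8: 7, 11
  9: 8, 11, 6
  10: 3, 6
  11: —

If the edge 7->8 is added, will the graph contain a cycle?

Adding 7→8 creates a cycle iff 8 can already reach 7.
Path from 8: 8 → 7.
So 8 → … → 7 → 8 is a cycle.

Yes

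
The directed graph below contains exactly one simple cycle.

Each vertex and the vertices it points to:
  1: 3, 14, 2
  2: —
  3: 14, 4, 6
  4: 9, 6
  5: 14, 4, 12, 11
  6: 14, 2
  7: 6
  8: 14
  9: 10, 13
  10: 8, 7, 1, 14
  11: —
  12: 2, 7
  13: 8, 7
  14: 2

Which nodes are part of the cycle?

DFS with gray/black marking from 4:
4 gray
  9 gray
    10 gray
      8 gray
        14 gray
          2 gray
          2 black
        14 black
      8 black
      7 gray
        6 gray
          6→14: 14 black — skip
          6→2: 2 black — skip
        6 black
      7 black
      1 gray
        3 gray
          3→14: 14 black — skip
          3→4: 4 is gray → back edge
Back edge closes the cycle 4 → 9 → 10 → 1 → 3 → 4; its vertices are {1, 3, 4, 9, 10}.

1, 3, 4, 9, 10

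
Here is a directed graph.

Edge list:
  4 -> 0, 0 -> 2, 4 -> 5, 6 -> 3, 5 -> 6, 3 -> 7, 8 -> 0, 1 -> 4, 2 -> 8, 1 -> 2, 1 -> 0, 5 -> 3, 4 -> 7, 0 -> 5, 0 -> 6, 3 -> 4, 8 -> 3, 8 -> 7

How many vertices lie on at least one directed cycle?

A vertex is on a directed cycle iff it belongs to a strongly connected component of size ≥ 2 (or has a self-loop).
The vertices on cycles are {0, 2, 3, 4, 5, 6, 8} — 7 in total.

7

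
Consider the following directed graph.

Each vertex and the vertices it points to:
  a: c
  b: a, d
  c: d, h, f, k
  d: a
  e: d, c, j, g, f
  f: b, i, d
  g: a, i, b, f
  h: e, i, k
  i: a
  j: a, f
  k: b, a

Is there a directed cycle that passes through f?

Yes

f is on a cycle iff f can reach itself via ≥1 edge.
f → b → a → c → f — yes.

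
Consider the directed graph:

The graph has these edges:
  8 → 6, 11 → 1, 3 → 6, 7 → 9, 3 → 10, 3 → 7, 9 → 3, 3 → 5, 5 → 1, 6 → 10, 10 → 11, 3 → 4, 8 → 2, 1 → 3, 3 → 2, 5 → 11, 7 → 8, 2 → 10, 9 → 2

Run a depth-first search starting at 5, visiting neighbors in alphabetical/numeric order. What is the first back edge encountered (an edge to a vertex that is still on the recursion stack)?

11→1

DFS from 5 (visiting neighbors in alphabetical/numeric order); mark gray on enter, black on exit:
5 gray
  1 gray
    3 gray
      2 gray
        10 gray
          11 gray
            11→1: 1 is gray → back edge
First back edge: 11 → 1.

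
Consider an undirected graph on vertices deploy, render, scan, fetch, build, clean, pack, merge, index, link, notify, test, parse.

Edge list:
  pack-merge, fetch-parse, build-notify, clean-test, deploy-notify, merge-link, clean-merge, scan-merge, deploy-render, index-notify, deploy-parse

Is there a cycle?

No

DFS, tracking each vertex's parent; an edge to a visited non-parent vertex closes a cycle.
Start from build:
visit build (parent –)
  visit notify (parent build)
    notify–build: parent, skip
    visit index (parent notify)
      index–notify: parent, skip
    visit deploy (parent notify)
      visit render (parent deploy)
        render–deploy: parent, skip
      visit parse (parent deploy)
        visit fetch (parent parse)
          fetch–parse: parent, skip
        parse–deploy: parent, skip
      deploy–notify: parent, skip
visit scan (parent –)
  visit merge (parent scan)
    merge–scan: parent, skip
    visit clean (parent merge)
      visit test (parent clean)
        test–clean: parent, skip
      clean–merge: parent, skip
    visit link (parent merge)
      link–merge: parent, skip
    visit pack (parent merge)
      pack–merge: parent, skip
No non-parent visited neighbor found — the graph is a forest.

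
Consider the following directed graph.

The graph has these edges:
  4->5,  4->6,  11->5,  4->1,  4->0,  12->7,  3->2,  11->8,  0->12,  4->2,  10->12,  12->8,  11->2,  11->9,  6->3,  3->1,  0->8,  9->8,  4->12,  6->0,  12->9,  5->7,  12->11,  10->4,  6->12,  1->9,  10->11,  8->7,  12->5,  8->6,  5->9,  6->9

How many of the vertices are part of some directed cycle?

9

A vertex is on a directed cycle iff it belongs to a strongly connected component of size ≥ 2 (or has a self-loop).
The vertices on cycles are {0, 1, 3, 5, 6, 8, 9, 11, 12} — 9 in total.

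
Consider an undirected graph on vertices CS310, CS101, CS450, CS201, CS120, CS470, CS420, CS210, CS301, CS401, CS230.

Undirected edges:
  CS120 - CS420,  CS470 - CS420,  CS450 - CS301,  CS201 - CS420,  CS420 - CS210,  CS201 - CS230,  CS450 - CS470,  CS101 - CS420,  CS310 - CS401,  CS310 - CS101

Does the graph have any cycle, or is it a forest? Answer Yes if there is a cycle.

No

DFS, tracking each vertex's parent; an edge to a visited non-parent vertex closes a cycle.
Start from CS470:
visit CS470 (parent –)
  visit CS450 (parent CS470)
    CS450–CS470: parent, skip
    visit CS301 (parent CS450)
      CS301–CS450: parent, skip
  visit CS420 (parent CS470)
    visit CS210 (parent CS420)
      CS210–CS420: parent, skip
    visit CS101 (parent CS420)
      visit CS310 (parent CS101)
        visit CS401 (parent CS310)
          CS401–CS310: parent, skip
        CS310–CS101: parent, skip
      CS101–CS420: parent, skip
    visit CS201 (parent CS420)
      visit CS230 (parent CS201)
        CS230–CS201: parent, skip
      CS201–CS420: parent, skip
    CS420–CS470: parent, skip
    visit CS120 (parent CS420)
      CS120–CS420: parent, skip
No non-parent visited neighbor found — the graph is a forest.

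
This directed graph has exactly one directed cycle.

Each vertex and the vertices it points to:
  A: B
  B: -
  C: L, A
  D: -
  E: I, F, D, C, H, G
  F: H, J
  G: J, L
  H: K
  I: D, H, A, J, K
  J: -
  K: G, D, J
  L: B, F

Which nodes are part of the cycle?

F, G, H, K, L

DFS with gray/black marking from F:
F gray
  H gray
    K gray
      G gray
        J gray
        J black
        L gray
          B gray
          B black
          L→F: F is gray → back edge
Back edge closes the cycle F → H → K → G → L → F; its vertices are {F, G, H, K, L}.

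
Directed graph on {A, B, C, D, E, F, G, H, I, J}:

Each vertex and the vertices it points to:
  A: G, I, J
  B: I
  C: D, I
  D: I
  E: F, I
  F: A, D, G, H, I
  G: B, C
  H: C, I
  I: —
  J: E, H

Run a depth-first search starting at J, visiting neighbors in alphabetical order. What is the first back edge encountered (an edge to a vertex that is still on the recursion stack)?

A→J

DFS from J (visiting neighbors in alphabetical order); mark gray on enter, black on exit:
J gray
  E gray
    F gray
      A gray
        G gray
          B gray
            I gray
            I black
          B black
          C gray
            D gray
              D→I: I black — skip
            D black
            C→I: I black — skip
          C black
        G black
        A→I: I black — skip
        A→J: J is gray → back edge
First back edge: A → J.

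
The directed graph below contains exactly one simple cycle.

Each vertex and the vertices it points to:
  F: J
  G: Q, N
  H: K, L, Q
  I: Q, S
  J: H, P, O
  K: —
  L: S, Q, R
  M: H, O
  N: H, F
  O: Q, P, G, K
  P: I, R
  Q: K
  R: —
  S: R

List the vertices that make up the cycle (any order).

F, G, J, N, O

DFS with gray/black marking from O:
O gray
  Q gray
    K gray
    K black
  Q black
  P gray
    I gray
      I→Q: Q black — skip
      S gray
        R gray
        R black
      S black
    I black
    P→R: R black — skip
  P black
  G gray
    G→Q: Q black — skip
    N gray
      H gray
        H→K: K black — skip
        L gray
          L→S: S black — skip
          L→Q: Q black — skip
          L→R: R black — skip
        L black
        H→Q: Q black — skip
      H black
      F gray
        J gray
          J→H: H black — skip
          J→P: P black — skip
          J→O: O is gray → back edge
Back edge closes the cycle O → G → N → F → J → O; its vertices are {F, G, J, N, O}.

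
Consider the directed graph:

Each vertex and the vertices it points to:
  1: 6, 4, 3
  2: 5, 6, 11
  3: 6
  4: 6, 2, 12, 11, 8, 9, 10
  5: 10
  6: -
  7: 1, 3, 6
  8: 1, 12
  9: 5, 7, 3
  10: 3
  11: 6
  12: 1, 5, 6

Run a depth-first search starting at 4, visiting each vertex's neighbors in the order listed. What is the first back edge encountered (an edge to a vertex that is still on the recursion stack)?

1->4

DFS from 4 (visiting each vertex's neighbors in the order listed); mark gray on enter, black on exit:
4 gray
  6 gray
  6 black
  2 gray
    5 gray
      10 gray
        3 gray
          3→6: 6 black — skip
        3 black
      10 black
    5 black
    2→6: 6 black — skip
    11 gray
      11→6: 6 black — skip
    11 black
  2 black
  12 gray
    1 gray
      1→6: 6 black — skip
      1→4: 4 is gray → back edge
First back edge: 1 → 4.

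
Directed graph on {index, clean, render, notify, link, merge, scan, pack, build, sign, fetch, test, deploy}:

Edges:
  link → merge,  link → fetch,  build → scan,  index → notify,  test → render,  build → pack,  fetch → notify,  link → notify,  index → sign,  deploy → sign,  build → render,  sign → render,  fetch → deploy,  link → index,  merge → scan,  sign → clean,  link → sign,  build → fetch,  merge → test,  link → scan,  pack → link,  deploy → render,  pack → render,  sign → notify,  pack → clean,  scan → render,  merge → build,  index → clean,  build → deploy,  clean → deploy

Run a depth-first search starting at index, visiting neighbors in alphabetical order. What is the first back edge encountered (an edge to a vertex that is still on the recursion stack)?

DFS from index (visiting neighbors in alphabetical order); mark gray on enter, black on exit:
index gray
  clean gray
    deploy gray
      render gray
      render black
      sign gray
        sign→clean: clean is gray → back edge
First back edge: sign → clean.

sign->clean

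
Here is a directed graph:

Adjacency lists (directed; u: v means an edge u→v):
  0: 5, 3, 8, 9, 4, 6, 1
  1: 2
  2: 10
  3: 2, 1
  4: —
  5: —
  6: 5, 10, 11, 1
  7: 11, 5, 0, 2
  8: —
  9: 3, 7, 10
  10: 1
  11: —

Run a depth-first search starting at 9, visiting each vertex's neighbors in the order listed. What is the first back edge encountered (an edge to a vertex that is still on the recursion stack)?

1->2

DFS from 9 (visiting each vertex's neighbors in the order listed); mark gray on enter, black on exit:
9 gray
  3 gray
    2 gray
      10 gray
        1 gray
          1→2: 2 is gray → back edge
First back edge: 1 → 2.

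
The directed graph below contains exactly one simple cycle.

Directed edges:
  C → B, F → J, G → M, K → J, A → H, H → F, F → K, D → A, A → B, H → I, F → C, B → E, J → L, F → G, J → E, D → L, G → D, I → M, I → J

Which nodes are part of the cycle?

A, D, F, G, H

DFS with gray/black marking from A:
A gray
  B gray
    E gray
    E black
  B black
  H gray
    I gray
      J gray
        L gray
        L black
        J→E: E black — skip
      J black
      M gray
      M black
    I black
    F gray
      G gray
        G→M: M black — skip
        D gray
          D→A: A is gray → back edge
Back edge closes the cycle A → H → F → G → D → A; its vertices are {A, D, F, G, H}.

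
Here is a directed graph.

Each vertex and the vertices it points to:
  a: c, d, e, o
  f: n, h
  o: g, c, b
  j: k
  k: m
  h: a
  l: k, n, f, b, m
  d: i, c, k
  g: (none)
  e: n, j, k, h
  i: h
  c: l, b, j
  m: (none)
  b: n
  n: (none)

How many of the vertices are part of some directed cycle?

A vertex is on a directed cycle iff it belongs to a strongly connected component of size ≥ 2 (or has a self-loop).
The vertices on cycles are {a, c, d, e, f, h, i, l, o} — 9 in total.

9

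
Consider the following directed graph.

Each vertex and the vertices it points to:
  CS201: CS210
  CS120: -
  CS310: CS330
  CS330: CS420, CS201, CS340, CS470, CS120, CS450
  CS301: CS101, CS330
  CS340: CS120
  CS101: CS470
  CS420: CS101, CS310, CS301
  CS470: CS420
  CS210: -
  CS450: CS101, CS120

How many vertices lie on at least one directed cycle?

7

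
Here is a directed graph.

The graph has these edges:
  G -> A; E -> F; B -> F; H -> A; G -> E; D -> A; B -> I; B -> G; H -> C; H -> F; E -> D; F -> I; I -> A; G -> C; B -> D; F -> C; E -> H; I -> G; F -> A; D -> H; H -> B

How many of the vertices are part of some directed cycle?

7

A vertex is on a directed cycle iff it belongs to a strongly connected component of size ≥ 2 (or has a self-loop).
The vertices on cycles are {B, D, E, F, G, H, I} — 7 in total.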